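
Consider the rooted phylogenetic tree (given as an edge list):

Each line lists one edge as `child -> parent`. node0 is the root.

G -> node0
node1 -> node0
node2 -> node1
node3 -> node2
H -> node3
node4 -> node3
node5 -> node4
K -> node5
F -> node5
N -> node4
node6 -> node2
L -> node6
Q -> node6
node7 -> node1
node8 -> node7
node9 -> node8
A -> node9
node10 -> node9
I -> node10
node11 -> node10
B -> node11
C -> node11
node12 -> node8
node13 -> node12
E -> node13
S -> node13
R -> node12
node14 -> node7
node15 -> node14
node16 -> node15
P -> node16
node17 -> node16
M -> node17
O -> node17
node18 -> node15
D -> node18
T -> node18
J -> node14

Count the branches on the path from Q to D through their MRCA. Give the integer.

8

The MRCA of Q and D is the node subtending (((H,((K,F),N)),(L,Q)),(((A,(I,(B,C))),((E,S),R)),(((P,(M,O)),(D,T)),J))).
From Q up to that node: 3 branches. From D up to the same node: 5 branches. Total: 3 + 5 = 8.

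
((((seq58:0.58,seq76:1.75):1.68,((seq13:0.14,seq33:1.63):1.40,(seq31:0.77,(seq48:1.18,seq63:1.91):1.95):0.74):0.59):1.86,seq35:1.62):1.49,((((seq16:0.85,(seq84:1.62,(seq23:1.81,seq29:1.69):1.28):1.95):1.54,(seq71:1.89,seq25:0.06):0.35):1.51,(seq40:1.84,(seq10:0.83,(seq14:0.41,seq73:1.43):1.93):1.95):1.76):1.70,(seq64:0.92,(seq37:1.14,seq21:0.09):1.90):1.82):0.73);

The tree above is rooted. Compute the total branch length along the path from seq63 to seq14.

The path runs seq63 → … → MRCA → … → seq14; the MRCA is the root of the tree.
Branch lengths along that path: 1.91 + 1.95 + 0.74 + 0.59 + 1.86 + 1.49 + 0.73 + 1.70 + 1.76 + 1.95 + 1.93 + 0.41 = 17.02.

17.02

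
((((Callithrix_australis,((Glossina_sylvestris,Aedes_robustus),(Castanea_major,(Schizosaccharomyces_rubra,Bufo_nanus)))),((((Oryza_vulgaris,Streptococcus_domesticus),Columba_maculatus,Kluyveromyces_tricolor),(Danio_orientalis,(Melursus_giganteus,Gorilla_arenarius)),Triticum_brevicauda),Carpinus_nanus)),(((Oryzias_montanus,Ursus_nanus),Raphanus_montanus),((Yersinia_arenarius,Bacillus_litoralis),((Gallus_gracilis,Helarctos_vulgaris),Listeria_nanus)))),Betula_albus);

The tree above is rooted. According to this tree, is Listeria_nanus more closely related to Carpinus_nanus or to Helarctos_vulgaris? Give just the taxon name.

Helarctos_vulgaris

The MRCA of Listeria_nanus and Helarctos_vulgaris subtends ((Gallus_gracilis,Helarctos_vulgaris),Listeria_nanus) (3 taxa).
The MRCA of Listeria_nanus and Carpinus_nanus subtends (((Callithrix_australis,((Glossina_sylvestris,Aedes_robustus),(Castanea_major,(Schizosaccharomyces_rubra,Bufo_nanus)))),((((Oryza_vulgaris,Streptococcus_domesticus),Columba_maculatus,Kluyveromyces_tricolor),(Danio_orientalis,(Melursus_giganteus,Gorilla_arenarius)),Triticum_brevicauda),Carpinus_nanus)),(((Oryzias_montanus,Ursus_nanus),Raphanus_montanus),((Yersinia_arenarius,Bacillus_litoralis),((Gallus_gracilis,Helarctos_vulgaris),Listeria_nanus)))) (23 taxa).
The first is nested inside the second, so Listeria_nanus shares a more recent common ancestor with Helarctos_vulgaris.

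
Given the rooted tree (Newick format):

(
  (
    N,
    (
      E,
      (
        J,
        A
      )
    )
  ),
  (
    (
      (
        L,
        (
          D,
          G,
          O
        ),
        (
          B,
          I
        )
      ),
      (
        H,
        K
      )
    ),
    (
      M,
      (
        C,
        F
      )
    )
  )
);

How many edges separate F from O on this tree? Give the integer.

7

The MRCA of F and O is the node subtending (((L,(D,G,O),(B,I)),(H,K)),(M,(C,F))).
From F up to that node: 3 branches. From O up to the same node: 4 branches. Total: 3 + 4 = 7.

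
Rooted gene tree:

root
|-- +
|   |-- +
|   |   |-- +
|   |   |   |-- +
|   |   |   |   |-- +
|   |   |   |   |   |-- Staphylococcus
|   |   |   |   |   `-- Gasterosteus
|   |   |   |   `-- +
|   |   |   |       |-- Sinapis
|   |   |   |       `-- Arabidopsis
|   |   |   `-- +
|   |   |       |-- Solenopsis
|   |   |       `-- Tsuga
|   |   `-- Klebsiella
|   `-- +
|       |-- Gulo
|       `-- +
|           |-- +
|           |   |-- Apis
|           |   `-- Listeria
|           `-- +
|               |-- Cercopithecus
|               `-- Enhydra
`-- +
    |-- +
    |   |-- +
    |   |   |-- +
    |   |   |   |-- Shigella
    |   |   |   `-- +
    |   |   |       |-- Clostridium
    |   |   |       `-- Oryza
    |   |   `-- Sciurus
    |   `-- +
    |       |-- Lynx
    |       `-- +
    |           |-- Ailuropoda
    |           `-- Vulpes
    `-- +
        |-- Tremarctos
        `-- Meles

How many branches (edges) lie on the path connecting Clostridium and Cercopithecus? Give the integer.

11

The MRCA of Clostridium and Cercopithecus is the root of the tree.
From Clostridium up to that node: 6 branches. From Cercopithecus up to the same node: 5 branches. Total: 6 + 5 = 11.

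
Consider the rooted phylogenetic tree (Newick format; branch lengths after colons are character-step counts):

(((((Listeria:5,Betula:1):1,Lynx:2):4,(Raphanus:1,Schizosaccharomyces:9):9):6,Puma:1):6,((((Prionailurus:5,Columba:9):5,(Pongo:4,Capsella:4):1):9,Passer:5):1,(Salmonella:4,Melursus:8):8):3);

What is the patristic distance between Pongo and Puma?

The path runs Pongo → … → MRCA → … → Puma; the MRCA is the root of the tree.
Branch lengths along that path: 4 + 1 + 9 + 1 + 3 + 6 + 1 = 25.

25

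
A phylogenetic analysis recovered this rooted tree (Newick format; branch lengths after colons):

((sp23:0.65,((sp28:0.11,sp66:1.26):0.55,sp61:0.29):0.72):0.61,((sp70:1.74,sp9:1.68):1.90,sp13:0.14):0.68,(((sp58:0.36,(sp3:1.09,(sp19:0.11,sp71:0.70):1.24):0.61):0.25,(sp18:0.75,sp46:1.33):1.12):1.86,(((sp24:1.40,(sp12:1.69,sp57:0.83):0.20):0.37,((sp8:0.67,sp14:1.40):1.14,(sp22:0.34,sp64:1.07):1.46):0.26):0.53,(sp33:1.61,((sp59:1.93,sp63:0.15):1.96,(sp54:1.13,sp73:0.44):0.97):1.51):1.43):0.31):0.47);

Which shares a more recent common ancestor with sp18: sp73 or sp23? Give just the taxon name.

sp73

The MRCA of sp18 and sp73 subtends (((sp58,(sp3,(sp19,sp71))),(sp18,sp46)),(((sp24,(sp12,sp57)),((sp8,sp14),(sp22,sp64))),(sp33,((sp59,sp63),(sp54,sp73))))) (18 taxa).
The MRCA of sp18 and sp23 is the root, subtending the entire tree (25 taxa).
The first is nested inside the second, so sp18 shares a more recent common ancestor with sp73.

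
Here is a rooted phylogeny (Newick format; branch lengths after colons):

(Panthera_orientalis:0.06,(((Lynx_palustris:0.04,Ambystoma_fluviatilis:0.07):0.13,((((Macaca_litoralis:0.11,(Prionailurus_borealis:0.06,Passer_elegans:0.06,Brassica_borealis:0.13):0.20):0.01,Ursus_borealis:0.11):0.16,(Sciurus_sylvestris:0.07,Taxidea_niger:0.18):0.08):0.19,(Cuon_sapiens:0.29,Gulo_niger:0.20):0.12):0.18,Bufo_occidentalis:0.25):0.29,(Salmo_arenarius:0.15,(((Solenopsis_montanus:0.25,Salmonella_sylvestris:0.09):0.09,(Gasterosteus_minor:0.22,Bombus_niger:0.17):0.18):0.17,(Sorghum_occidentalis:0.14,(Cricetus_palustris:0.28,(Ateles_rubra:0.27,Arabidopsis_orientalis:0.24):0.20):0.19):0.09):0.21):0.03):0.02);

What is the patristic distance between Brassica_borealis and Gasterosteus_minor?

The path runs Brassica_borealis → … → MRCA → … → Gasterosteus_minor; the MRCA is the node subtending (((Lynx_palustris,Ambystoma_fluviatilis),((((Macaca_litoralis,(Prionailurus_borealis,Passer_elegans,Brassica_borealis)),Ursus_borealis),(Sciurus_sylvestris,Taxidea_niger)),(Cuon_sapiens,Gulo_niger)),Bufo_occidentalis),(Salmo_arenarius,(((Solenopsis_montanus,Salmonella_sylvestris),(Gasterosteus_minor,Bombus_niger)),(Sorghum_occidentalis,(Cricetus_palustris,(Ateles_rubra,Arabidopsis_orientalis)))))).
Branch lengths along that path: 0.13 + 0.20 + 0.01 + 0.16 + 0.19 + 0.18 + 0.29 + 0.03 + 0.21 + 0.17 + 0.18 + 0.22 = 1.97.

1.97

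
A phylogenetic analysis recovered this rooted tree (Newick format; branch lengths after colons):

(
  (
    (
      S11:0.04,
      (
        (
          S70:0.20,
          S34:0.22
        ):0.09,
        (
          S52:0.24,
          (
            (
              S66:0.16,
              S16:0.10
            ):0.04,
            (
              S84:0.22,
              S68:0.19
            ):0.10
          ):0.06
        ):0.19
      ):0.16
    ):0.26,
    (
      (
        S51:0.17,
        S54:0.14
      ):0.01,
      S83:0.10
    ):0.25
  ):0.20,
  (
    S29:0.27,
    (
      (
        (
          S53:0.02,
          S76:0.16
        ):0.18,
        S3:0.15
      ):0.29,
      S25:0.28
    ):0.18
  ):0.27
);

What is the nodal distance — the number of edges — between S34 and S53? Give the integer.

10

The MRCA of S34 and S53 is the root of the tree.
From S34 up to that node: 5 branches. From S53 up to the same node: 5 branches. Total: 5 + 5 = 10.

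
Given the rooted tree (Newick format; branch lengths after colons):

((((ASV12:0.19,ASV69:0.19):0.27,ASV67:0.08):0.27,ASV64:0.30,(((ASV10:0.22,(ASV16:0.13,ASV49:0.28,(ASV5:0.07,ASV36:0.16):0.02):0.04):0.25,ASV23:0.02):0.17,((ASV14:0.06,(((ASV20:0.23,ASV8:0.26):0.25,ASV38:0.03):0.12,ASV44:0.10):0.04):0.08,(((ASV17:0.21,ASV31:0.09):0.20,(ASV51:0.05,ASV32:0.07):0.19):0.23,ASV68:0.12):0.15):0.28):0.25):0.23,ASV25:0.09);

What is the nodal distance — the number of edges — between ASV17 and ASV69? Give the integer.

9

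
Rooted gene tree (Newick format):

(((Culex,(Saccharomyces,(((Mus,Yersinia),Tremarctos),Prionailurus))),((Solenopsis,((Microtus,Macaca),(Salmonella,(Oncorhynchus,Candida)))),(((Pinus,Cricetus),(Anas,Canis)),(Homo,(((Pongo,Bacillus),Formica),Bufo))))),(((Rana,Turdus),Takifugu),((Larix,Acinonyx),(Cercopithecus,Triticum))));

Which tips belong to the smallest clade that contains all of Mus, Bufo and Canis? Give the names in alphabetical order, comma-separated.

Anas, Bacillus, Bufo, Candida, Canis, Cricetus, Culex, Formica, Homo, Macaca, Microtus, Mus, Oncorhynchus, Pinus, Pongo, Prionailurus, Saccharomyces, Salmonella, Solenopsis, Tremarctos, Yersinia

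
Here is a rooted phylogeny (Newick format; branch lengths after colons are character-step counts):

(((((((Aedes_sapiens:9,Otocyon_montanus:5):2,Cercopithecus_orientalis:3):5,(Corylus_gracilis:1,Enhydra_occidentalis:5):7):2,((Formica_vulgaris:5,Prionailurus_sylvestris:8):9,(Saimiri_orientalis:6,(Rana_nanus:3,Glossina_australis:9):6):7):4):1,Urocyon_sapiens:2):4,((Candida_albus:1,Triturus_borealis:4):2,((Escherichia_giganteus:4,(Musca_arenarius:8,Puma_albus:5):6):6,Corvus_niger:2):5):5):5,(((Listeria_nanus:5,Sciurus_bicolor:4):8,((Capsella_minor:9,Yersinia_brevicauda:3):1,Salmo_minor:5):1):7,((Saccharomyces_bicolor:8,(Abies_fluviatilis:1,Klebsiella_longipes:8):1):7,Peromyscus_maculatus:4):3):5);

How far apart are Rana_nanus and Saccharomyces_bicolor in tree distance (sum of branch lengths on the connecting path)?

53

The path runs Rana_nanus → … → MRCA → … → Saccharomyces_bicolor; the MRCA is the root of the tree.
Branch lengths along that path: 3 + 6 + 7 + 4 + 1 + 4 + 5 + 5 + 3 + 7 + 8 = 53.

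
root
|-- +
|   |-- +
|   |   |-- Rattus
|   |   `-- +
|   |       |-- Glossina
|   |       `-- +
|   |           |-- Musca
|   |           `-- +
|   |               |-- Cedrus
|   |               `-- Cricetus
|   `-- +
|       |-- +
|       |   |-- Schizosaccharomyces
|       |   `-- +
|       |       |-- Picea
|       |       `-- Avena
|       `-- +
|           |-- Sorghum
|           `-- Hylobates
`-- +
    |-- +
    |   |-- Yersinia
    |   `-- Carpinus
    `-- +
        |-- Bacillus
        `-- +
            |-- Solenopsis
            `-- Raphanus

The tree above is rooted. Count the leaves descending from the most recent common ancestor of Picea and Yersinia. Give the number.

15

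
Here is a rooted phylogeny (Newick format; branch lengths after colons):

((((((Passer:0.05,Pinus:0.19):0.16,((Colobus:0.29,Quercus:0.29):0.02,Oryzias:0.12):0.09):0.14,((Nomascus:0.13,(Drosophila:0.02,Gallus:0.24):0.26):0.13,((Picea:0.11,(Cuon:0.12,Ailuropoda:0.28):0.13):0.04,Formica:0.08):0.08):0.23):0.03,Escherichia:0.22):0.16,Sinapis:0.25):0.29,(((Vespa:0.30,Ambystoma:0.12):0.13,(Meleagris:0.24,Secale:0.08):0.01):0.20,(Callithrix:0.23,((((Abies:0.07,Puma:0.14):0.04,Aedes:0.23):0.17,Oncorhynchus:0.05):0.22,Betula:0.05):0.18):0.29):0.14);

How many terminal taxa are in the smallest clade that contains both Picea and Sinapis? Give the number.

14

The MRCA of Picea and Sinapis is the node subtending (((((Passer,Pinus),((Colobus,Quercus),Oryzias)),((Nomascus,(Drosophila,Gallus)),((Picea,(Cuon,Ailuropoda)),Formica))),Escherichia),Sinapis).
That clade contains 14 terminal taxa: Ailuropoda, Colobus, Cuon, Drosophila, Escherichia, Formica, Gallus, Nomascus, Oryzias, Passer, Picea, Pinus, Quercus, Sinapis.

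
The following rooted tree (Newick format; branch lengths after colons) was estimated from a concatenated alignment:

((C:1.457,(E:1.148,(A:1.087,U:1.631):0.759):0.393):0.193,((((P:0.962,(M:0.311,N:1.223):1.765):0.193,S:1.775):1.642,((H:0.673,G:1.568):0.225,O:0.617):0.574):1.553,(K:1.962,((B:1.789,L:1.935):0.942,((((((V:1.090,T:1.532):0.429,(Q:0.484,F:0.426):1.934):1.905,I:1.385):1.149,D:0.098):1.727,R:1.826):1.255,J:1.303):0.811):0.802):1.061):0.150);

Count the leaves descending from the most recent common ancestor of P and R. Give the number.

The MRCA of P and R is the node subtending ((((P,(M,N)),S),((H,G),O)),(K,((B,L),((((((V,T),(Q,F)),I),D),R),J)))).
That clade contains 18 terminal taxa: B, D, F, G, H, I, J, K, L, M, N, O, P, Q, R, S, T, V.

18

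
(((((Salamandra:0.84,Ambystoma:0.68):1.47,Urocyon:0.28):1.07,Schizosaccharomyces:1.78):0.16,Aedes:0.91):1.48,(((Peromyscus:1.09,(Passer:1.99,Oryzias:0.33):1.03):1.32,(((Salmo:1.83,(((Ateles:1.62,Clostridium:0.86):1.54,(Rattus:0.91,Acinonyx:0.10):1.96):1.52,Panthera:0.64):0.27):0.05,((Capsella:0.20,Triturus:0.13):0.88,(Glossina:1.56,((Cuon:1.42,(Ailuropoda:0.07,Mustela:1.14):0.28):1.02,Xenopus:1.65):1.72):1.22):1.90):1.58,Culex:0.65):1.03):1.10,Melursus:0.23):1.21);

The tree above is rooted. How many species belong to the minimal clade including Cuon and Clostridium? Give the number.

13

The MRCA of Cuon and Clostridium is the node subtending ((Salmo,(((Ateles,Clostridium),(Rattus,Acinonyx)),Panthera)),((Capsella,Triturus),(Glossina,((Cuon,(Ailuropoda,Mustela)),Xenopus)))).
That clade contains 13 terminal taxa: Acinonyx, Ailuropoda, Ateles, Capsella, Clostridium, Cuon, Glossina, Mustela, Panthera, Rattus, Salmo, Triturus, Xenopus.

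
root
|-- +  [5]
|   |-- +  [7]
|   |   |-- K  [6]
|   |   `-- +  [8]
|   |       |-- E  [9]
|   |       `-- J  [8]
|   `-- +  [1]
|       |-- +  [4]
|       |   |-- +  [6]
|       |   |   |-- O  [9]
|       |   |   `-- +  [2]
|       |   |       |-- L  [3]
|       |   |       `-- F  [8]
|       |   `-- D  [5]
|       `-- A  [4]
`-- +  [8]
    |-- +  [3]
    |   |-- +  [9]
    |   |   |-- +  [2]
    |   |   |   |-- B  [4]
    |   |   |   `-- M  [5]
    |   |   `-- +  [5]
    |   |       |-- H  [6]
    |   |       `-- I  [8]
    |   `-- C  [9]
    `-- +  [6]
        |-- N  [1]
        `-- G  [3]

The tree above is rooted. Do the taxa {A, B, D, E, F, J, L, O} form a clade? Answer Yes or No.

The MRCA of the listed taxa is the root, so the smallest clade containing them is the whole tree.
That clade also contains C, G, H, I, K, M, N, which are not in the proposed group, so the group is not monophyletic.

No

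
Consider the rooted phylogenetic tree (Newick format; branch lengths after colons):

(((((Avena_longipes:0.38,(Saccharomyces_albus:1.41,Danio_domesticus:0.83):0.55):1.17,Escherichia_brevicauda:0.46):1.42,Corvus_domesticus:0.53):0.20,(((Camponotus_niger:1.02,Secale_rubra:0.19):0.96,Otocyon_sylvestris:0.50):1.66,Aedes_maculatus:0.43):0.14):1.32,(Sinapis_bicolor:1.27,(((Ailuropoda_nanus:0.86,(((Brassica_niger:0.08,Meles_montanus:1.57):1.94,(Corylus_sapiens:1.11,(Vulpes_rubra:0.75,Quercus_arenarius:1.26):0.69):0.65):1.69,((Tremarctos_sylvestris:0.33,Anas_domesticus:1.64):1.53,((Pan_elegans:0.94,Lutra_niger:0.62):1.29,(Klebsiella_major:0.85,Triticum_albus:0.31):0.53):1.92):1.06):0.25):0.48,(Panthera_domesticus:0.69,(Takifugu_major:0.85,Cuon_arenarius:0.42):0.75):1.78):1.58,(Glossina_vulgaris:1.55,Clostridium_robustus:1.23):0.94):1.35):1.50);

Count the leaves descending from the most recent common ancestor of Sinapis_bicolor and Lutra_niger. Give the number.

The MRCA of Sinapis_bicolor and Lutra_niger is the node subtending (Sinapis_bicolor,(((Ailuropoda_nanus,(((Brassica_niger,Meles_montanus),(Corylus_sapiens,(Vulpes_rubra,Quercus_arenarius))),((Tremarctos_sylvestris,Anas_domesticus),((Pan_elegans,Lutra_niger),(Klebsiella_major,Triticum_albus))))),(Panthera_domesticus,(Takifugu_major,Cuon_arenarius))),(Glossina_vulgaris,Clostridium_robustus))).
That clade contains 18 terminal taxa: Ailuropoda_nanus, Anas_domesticus, Brassica_niger, Clostridium_robustus, Corylus_sapiens, Cuon_arenarius, Glossina_vulgaris, Klebsiella_major, Lutra_niger, Meles_montanus, Pan_elegans, Panthera_domesticus, Quercus_arenarius, Sinapis_bicolor, Takifugu_major, Tremarctos_sylvestris, Triticum_albus, Vulpes_rubra.

18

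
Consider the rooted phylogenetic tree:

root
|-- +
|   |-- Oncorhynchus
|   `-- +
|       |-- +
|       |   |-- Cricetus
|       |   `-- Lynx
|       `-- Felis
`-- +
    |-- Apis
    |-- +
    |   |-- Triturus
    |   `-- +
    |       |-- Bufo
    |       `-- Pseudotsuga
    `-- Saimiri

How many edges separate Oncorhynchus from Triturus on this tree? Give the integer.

The MRCA of Oncorhynchus and Triturus is the root of the tree.
From Oncorhynchus up to that node: 2 branches. From Triturus up to the same node: 3 branches. Total: 2 + 3 = 5.

5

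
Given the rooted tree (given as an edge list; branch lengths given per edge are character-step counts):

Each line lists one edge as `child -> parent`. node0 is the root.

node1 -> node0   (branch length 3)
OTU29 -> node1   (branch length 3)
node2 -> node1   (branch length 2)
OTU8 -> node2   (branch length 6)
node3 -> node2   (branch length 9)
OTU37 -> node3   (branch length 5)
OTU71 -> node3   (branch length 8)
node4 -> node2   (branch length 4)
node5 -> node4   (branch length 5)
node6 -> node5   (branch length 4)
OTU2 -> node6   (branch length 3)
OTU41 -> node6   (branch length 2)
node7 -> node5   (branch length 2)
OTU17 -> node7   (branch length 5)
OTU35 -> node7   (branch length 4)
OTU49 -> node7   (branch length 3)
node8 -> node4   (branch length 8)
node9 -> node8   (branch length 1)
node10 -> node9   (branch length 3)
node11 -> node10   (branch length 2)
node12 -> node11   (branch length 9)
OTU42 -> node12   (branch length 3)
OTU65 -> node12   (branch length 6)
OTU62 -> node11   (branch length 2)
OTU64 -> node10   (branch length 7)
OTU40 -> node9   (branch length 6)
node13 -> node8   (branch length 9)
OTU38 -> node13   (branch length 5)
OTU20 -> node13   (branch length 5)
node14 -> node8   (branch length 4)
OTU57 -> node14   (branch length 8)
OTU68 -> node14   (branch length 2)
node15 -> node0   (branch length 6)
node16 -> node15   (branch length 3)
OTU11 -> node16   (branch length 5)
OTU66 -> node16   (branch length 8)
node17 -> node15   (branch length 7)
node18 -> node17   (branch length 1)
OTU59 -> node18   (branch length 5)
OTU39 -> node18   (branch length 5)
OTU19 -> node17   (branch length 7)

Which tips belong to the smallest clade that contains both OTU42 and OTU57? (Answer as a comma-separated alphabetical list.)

Tracing OTU42: it sits inside (OTU42,OTU65).
Tracing OTU57: it sits inside (OTU57,OTU68).
The smallest clade enclosing both is (((((OTU42,OTU65),OTU62),OTU64),OTU40),(OTU38,OTU20),(OTU57,OTU68)); the answer is its 9 terminal taxa in alphabetical order.

OTU20, OTU38, OTU40, OTU42, OTU57, OTU62, OTU64, OTU65, OTU68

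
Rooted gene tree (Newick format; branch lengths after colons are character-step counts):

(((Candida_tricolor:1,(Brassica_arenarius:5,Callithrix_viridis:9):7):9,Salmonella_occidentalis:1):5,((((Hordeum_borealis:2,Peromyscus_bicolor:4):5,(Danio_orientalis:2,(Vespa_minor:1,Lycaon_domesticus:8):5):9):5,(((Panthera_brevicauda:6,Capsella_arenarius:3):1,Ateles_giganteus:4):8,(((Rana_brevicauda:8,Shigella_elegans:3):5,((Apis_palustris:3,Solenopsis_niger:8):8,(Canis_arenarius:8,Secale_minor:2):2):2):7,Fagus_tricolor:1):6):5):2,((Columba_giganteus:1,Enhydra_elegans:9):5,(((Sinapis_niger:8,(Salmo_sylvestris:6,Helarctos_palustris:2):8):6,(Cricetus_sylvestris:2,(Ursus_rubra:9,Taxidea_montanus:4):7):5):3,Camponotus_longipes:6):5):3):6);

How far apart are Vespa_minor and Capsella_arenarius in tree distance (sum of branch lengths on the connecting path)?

37

The path runs Vespa_minor → … → MRCA → … → Capsella_arenarius; the MRCA is the node subtending (((Hordeum_borealis,Peromyscus_bicolor),(Danio_orientalis,(Vespa_minor,Lycaon_domesticus))),(((Panthera_brevicauda,Capsella_arenarius),Ateles_giganteus),(((Rana_brevicauda,Shigella_elegans),((Apis_palustris,Solenopsis_niger),(Canis_arenarius,Secale_minor))),Fagus_tricolor))).
Branch lengths along that path: 1 + 5 + 9 + 5 + 5 + 8 + 1 + 3 = 37.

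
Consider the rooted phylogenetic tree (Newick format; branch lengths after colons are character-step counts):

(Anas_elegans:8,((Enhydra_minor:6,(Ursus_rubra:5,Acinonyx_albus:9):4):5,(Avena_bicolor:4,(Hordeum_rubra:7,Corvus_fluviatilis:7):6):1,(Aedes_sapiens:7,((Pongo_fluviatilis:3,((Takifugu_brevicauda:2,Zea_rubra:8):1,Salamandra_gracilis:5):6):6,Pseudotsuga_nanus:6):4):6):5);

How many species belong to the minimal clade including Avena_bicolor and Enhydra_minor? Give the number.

12

The MRCA of Avena_bicolor and Enhydra_minor is the node subtending ((Enhydra_minor,(Ursus_rubra,Acinonyx_albus)),(Avena_bicolor,(Hordeum_rubra,Corvus_fluviatilis)),(Aedes_sapiens,((Pongo_fluviatilis,((Takifugu_brevicauda,Zea_rubra),Salamandra_gracilis)),Pseudotsuga_nanus))).
That clade contains 12 terminal taxa: Acinonyx_albus, Aedes_sapiens, Avena_bicolor, Corvus_fluviatilis, Enhydra_minor, Hordeum_rubra, Pongo_fluviatilis, Pseudotsuga_nanus, Salamandra_gracilis, Takifugu_brevicauda, Ursus_rubra, Zea_rubra.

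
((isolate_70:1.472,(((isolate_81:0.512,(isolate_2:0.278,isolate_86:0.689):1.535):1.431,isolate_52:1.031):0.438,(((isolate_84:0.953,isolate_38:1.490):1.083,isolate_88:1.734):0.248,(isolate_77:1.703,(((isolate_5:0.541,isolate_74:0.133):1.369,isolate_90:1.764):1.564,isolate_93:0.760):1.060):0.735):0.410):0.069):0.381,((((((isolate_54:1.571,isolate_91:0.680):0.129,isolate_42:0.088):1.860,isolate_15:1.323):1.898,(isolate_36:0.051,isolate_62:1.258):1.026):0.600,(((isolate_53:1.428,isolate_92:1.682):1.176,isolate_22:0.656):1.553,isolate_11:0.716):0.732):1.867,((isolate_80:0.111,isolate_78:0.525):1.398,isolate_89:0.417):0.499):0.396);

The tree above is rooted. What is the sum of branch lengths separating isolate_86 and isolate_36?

8.483

The path runs isolate_86 → … → MRCA → … → isolate_36; the MRCA is the root of the tree.
Branch lengths along that path: 0.689 + 1.535 + 1.431 + 0.438 + 0.069 + 0.381 + 0.396 + 1.867 + 0.600 + 1.026 + 0.051 = 8.483.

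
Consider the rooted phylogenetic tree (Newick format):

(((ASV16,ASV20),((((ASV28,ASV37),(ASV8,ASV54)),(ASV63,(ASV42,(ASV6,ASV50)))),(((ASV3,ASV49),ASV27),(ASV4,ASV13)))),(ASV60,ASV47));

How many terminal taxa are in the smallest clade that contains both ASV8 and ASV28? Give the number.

4

The MRCA of ASV8 and ASV28 is the node subtending ((ASV28,ASV37),(ASV8,ASV54)).
That clade contains 4 terminal taxa: ASV28, ASV37, ASV54, ASV8.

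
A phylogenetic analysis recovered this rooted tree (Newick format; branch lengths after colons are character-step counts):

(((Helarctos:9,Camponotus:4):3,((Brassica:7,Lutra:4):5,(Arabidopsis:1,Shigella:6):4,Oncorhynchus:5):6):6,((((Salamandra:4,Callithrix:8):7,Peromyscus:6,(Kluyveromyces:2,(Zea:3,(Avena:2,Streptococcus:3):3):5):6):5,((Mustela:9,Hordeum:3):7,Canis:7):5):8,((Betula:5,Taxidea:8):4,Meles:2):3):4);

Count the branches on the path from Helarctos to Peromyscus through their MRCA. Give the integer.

7

The MRCA of Helarctos and Peromyscus is the root of the tree.
From Helarctos up to that node: 3 branches. From Peromyscus up to the same node: 4 branches. Total: 3 + 4 = 7.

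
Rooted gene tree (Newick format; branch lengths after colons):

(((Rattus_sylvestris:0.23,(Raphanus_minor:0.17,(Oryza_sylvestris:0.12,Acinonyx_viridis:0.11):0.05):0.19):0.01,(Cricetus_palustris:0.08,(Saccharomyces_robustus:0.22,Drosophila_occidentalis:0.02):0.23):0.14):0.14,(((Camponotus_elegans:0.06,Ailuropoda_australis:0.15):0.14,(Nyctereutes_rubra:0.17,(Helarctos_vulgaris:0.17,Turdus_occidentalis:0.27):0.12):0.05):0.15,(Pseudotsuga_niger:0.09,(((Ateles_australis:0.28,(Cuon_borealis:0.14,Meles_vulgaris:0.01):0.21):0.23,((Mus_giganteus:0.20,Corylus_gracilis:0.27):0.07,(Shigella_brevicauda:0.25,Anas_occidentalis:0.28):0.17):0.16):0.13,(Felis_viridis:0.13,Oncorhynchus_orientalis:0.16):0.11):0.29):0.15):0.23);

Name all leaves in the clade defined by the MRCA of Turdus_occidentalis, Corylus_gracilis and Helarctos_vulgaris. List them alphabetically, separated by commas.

Ailuropoda_australis, Anas_occidentalis, Ateles_australis, Camponotus_elegans, Corylus_gracilis, Cuon_borealis, Felis_viridis, Helarctos_vulgaris, Meles_vulgaris, Mus_giganteus, Nyctereutes_rubra, Oncorhynchus_orientalis, Pseudotsuga_niger, Shigella_brevicauda, Turdus_occidentalis

Tracing Turdus_occidentalis: it sits inside (Helarctos_vulgaris,Turdus_occidentalis).
Tracing Corylus_gracilis: it sits inside (Mus_giganteus,Corylus_gracilis).
Tracing Helarctos_vulgaris: it sits inside (Helarctos_vulgaris,Turdus_occidentalis).
The smallest clade enclosing all 3 is (((Camponotus_elegans,Ailuropoda_australis),(Nyctereutes_rubra,(Helarctos_vulgaris,Turdus_occidentalis))),(Pseudotsuga_niger,(((Ateles_australis,(Cuon_borealis,Meles_vulgaris)),((Mus_giganteus,Corylus_gracilis),(Shigella_brevicauda,Anas_occidentalis))),(Felis_viridis,Oncorhynchus_orientalis)))); the answer is its 15 terminal taxa in alphabetical order.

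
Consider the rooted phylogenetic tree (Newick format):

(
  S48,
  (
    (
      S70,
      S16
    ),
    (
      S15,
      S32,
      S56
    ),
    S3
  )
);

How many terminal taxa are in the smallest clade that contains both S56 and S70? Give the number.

6

The MRCA of S56 and S70 is the node subtending ((S70,S16),(S15,S32,S56),S3).
That clade contains 6 terminal taxa: S15, S16, S3, S32, S56, S70.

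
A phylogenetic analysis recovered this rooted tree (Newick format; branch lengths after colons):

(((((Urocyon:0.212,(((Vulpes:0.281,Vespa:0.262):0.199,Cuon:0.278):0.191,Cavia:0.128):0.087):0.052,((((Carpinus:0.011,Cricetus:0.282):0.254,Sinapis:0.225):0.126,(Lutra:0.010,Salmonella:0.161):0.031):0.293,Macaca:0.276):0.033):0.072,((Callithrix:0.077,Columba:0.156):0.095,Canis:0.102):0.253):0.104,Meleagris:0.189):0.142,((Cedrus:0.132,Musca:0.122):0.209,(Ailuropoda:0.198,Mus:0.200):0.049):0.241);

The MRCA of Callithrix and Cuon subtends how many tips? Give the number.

14

The MRCA of Callithrix and Cuon is the node subtending (((Urocyon,(((Vulpes,Vespa),Cuon),Cavia)),((((Carpinus,Cricetus),Sinapis),(Lutra,Salmonella)),Macaca)),((Callithrix,Columba),Canis)).
That clade contains 14 terminal taxa: Callithrix, Canis, Carpinus, Cavia, Columba, Cricetus, Cuon, Lutra, Macaca, Salmonella, Sinapis, Urocyon, Vespa, Vulpes.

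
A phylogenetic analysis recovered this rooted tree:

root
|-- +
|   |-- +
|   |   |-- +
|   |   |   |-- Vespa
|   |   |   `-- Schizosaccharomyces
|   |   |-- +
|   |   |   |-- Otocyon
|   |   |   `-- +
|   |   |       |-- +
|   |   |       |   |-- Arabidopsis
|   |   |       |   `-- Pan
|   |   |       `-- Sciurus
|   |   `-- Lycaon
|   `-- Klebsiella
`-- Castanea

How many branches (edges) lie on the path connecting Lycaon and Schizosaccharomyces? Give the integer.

3

The MRCA of Lycaon and Schizosaccharomyces is the node subtending ((Vespa,Schizosaccharomyces),(Otocyon,((Arabidopsis,Pan),Sciurus)),Lycaon).
From Lycaon up to that node: 1 branch. From Schizosaccharomyces up to the same node: 2 branches. Total: 1 + 2 = 3.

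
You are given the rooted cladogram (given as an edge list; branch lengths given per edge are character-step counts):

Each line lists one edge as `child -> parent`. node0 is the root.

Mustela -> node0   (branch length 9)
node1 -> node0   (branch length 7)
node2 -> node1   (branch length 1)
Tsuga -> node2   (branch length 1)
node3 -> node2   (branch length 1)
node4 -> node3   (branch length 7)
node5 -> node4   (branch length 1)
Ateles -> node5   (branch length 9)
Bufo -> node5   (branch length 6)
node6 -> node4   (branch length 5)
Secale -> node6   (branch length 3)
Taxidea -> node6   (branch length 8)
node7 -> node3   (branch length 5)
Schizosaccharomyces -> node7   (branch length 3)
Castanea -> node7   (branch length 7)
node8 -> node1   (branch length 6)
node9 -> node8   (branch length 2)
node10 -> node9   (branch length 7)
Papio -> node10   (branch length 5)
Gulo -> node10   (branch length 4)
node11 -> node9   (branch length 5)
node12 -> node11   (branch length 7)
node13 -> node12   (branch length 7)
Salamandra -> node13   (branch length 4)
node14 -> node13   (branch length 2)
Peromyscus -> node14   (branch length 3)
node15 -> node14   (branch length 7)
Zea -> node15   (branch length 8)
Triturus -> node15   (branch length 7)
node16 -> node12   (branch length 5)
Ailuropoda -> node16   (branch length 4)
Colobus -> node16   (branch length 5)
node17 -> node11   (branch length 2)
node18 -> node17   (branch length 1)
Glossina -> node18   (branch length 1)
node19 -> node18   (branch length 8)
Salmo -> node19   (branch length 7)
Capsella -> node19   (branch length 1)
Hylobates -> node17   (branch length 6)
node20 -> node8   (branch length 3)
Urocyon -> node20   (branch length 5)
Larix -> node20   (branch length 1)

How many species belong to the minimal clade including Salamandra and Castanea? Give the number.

The MRCA of Salamandra and Castanea is the node subtending ((Tsuga,(((Ateles,Bufo),(Secale,Taxidea)),(Schizosaccharomyces,Castanea))),(((Papio,Gulo),(((Salamandra,(Peromyscus,(Zea,Triturus))),(Ailuropoda,Colobus)),((Glossina,(Salmo,Capsella)),Hylobates))),(Urocyon,Larix))).
That clade contains 21 terminal taxa: Ailuropoda, Ateles, Bufo, Capsella, Castanea, Colobus, Glossina, Gulo, Hylobates, Larix, Papio, Peromyscus, Salamandra, Salmo, Schizosaccharomyces, Secale, Taxidea, Triturus, Tsuga, Urocyon, Zea.

21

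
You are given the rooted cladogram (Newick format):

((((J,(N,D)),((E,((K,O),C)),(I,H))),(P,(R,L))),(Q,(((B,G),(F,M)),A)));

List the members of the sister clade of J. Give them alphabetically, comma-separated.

D, N

J attaches to the tree at the node subtending (J,(N,D)).
The other lineage descending from that same node — the sister group — is (N,D); its 2 tips in alphabetical order are the answer.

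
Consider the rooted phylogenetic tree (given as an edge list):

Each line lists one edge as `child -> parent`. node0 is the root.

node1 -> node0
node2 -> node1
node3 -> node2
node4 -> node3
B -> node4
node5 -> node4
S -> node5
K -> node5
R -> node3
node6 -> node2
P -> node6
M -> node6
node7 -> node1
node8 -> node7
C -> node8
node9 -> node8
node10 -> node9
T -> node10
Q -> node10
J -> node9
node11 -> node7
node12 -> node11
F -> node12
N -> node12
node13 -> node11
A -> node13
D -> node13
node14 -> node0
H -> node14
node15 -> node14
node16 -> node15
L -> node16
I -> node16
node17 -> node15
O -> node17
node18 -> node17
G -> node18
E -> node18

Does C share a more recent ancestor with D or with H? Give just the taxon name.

D

The MRCA of C and D subtends ((C,((T,Q),J)),((F,N),(A,D))) (8 taxa).
The MRCA of C and H is the root, subtending the entire tree (20 taxa).
The first is nested inside the second, so C shares a more recent common ancestor with D.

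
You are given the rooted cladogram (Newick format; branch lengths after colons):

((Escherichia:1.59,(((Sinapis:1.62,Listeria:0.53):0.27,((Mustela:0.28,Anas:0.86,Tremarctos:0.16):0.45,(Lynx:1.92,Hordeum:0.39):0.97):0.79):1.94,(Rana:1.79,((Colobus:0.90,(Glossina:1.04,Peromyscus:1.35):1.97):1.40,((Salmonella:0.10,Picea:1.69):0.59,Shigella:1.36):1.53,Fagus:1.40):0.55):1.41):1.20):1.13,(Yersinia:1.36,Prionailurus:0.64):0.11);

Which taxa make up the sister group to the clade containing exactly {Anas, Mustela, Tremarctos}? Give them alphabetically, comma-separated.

The clade containing exactly {Anas, Mustela, Tremarctos} attaches to the tree at the node subtending ((Mustela,Anas,Tremarctos),(Lynx,Hordeum)).
The other lineage descending from that same node — the sister group — is (Lynx,Hordeum); its 2 tips in alphabetical order are the answer.

Hordeum, Lynx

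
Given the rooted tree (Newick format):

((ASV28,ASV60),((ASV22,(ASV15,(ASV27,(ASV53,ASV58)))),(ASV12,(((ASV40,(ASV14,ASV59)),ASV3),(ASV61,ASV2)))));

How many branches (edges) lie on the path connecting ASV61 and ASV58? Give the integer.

The MRCA of ASV61 and ASV58 is the node subtending ((ASV22,(ASV15,(ASV27,(ASV53,ASV58)))),(ASV12,(((ASV40,(ASV14,ASV59)),ASV3),(ASV61,ASV2)))).
From ASV61 up to that node: 4 branches. From ASV58 up to the same node: 5 branches. Total: 4 + 5 = 9.

9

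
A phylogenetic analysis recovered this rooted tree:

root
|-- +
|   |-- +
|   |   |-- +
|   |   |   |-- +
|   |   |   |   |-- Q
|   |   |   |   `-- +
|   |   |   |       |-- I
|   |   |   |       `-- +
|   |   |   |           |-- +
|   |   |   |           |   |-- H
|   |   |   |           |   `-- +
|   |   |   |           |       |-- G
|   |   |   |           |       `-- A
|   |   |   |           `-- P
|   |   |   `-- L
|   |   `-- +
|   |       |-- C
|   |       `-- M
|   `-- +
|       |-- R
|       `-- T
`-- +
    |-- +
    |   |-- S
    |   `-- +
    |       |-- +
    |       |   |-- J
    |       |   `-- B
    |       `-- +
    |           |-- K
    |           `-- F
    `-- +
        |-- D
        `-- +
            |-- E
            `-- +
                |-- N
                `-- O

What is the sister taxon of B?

J

B attaches to the tree at the node subtending (J,B).
The other lineage descending from that same node — the sister group — is the single tip J.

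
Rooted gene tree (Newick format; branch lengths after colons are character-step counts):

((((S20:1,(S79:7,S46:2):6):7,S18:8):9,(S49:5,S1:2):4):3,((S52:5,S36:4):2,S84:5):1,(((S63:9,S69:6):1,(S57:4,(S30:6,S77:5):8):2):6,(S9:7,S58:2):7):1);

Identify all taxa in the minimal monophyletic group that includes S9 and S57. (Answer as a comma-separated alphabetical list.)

Tracing S9: it sits inside (S9,S58).
Tracing S57: it sits inside (S57,(S30,S77)).
The smallest clade enclosing both is (((S63,S69),(S57,(S30,S77))),(S9,S58)); the answer is its 7 terminal taxa in alphabetical order.

S30, S57, S58, S63, S69, S77, S9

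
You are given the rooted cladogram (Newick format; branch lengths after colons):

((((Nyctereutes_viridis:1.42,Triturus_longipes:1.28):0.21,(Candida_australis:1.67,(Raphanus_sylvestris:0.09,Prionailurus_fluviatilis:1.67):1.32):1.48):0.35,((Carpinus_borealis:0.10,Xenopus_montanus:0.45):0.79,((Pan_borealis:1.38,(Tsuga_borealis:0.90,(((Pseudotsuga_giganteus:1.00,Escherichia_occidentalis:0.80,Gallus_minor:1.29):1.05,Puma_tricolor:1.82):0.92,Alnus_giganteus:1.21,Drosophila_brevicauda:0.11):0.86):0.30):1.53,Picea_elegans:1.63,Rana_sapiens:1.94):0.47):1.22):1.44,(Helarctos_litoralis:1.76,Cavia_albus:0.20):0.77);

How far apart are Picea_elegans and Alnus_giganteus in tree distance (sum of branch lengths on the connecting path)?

5.53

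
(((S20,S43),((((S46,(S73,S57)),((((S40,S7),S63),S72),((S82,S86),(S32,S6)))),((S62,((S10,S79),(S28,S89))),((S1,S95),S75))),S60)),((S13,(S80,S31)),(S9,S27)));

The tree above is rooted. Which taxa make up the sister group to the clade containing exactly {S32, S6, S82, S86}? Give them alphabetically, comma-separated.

S40, S63, S7, S72

The clade containing exactly {S32, S6, S82, S86} attaches to the tree at the node subtending ((((S40,S7),S63),S72),((S82,S86),(S32,S6))).
The other lineage descending from that same node — the sister group — is (((S40,S7),S63),S72); its 4 tips in alphabetical order are the answer.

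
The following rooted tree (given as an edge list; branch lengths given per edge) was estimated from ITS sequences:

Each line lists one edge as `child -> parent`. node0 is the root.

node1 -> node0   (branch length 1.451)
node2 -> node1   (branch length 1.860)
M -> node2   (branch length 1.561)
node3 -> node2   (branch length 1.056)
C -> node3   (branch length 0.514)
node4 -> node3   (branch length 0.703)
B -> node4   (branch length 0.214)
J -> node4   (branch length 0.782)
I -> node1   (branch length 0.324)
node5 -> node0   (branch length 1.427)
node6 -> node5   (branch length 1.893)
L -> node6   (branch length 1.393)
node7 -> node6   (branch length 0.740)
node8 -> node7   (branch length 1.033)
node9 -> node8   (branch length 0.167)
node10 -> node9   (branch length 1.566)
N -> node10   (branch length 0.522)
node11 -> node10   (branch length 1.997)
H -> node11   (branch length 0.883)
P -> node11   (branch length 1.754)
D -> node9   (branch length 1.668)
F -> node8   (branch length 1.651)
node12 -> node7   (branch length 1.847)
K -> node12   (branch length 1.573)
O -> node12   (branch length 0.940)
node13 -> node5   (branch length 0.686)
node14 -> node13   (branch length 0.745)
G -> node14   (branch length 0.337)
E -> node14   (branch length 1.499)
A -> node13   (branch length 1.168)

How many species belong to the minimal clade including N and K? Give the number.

7

The MRCA of N and K is the node subtending ((((N,(H,P)),D),F),(K,O)).
That clade contains 7 terminal taxa: D, F, H, K, N, O, P.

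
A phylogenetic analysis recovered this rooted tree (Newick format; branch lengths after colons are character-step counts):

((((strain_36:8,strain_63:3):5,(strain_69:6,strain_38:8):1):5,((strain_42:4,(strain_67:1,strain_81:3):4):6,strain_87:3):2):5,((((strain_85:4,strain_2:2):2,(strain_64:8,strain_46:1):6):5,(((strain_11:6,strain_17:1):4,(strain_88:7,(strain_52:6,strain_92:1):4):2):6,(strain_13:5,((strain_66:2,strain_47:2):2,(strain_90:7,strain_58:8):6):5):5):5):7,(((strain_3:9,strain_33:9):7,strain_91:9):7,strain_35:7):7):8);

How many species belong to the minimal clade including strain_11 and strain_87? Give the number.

26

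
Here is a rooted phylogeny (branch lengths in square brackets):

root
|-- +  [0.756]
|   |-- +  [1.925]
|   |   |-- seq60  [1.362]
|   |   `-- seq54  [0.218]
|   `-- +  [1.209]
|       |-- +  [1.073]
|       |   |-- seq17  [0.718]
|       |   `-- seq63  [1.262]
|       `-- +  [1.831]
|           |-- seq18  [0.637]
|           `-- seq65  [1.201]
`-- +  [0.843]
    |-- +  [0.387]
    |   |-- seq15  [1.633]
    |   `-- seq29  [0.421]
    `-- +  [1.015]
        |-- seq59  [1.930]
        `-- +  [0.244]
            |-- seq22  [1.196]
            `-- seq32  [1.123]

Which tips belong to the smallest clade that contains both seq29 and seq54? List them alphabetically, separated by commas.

Tracing seq29: it sits inside (seq15,seq29).
Tracing seq54: it sits inside (seq60,seq54).
The smallest clade enclosing both is the whole tree (their MRCA is the root), so the answer is all 11 tips in alphabetical order.

seq15, seq17, seq18, seq22, seq29, seq32, seq54, seq59, seq60, seq63, seq65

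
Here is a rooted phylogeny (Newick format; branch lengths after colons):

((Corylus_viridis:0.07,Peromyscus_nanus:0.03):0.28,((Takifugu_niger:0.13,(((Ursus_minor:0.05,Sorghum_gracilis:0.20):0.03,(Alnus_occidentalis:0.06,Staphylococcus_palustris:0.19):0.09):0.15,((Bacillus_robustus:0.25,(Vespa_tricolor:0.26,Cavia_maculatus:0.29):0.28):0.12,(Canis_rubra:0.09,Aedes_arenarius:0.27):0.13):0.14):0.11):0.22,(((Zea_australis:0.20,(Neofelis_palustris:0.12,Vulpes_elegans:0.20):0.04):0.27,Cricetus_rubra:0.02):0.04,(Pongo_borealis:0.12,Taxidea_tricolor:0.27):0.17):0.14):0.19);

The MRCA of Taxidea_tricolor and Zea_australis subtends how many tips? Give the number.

6

The MRCA of Taxidea_tricolor and Zea_australis is the node subtending (((Zea_australis,(Neofelis_palustris,Vulpes_elegans)),Cricetus_rubra),(Pongo_borealis,Taxidea_tricolor)).
That clade contains 6 terminal taxa: Cricetus_rubra, Neofelis_palustris, Pongo_borealis, Taxidea_tricolor, Vulpes_elegans, Zea_australis.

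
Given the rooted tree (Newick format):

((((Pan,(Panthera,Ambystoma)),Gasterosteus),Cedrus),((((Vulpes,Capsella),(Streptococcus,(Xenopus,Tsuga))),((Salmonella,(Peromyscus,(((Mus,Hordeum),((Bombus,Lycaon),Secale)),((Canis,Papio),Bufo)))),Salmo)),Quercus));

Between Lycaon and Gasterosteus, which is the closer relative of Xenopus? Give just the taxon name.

Lycaon

The MRCA of Xenopus and Lycaon subtends (((Vulpes,Capsella),(Streptococcus,(Xenopus,Tsuga))),((Salmonella,(Peromyscus,(((Mus,Hordeum),((Bombus,Lycaon),Secale)),((Canis,Papio),Bufo)))),Salmo)) (16 taxa).
The MRCA of Xenopus and Gasterosteus is the root, subtending the entire tree (22 taxa).
The first is nested inside the second, so Xenopus shares a more recent common ancestor with Lycaon.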